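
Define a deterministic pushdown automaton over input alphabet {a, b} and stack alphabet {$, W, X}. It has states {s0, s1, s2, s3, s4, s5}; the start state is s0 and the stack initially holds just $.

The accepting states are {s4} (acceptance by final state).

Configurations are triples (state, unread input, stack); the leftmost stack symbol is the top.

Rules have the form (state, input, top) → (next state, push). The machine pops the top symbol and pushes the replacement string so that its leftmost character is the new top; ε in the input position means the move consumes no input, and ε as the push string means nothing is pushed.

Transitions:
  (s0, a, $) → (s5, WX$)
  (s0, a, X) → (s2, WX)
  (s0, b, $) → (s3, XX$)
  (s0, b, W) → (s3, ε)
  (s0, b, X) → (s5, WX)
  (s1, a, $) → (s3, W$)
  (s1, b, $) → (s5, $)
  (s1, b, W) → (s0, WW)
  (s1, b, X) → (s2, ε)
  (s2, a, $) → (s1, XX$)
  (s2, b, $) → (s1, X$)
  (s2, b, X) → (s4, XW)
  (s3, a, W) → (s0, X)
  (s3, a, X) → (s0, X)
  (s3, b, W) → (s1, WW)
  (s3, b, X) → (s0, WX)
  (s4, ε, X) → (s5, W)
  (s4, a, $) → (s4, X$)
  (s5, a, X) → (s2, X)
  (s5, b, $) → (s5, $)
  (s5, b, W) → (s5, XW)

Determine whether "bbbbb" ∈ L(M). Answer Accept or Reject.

Reject

(s0, bbbbb, $)
  read b, top $: go to s3, push XX$ → (s3, bbbb, XX$)
  read b, top X: go to s0, push WX → (s0, bbb, WXX$)
  read b, top W: go to s3, push ε → (s3, bb, XX$)
  read b, top X: go to s0, push WX → (s0, b, WXX$)
  read b, top W: go to s3, push ε → (s3, ε, XX$)
All input consumed; state s3 ∉ F and no further ε-move applies.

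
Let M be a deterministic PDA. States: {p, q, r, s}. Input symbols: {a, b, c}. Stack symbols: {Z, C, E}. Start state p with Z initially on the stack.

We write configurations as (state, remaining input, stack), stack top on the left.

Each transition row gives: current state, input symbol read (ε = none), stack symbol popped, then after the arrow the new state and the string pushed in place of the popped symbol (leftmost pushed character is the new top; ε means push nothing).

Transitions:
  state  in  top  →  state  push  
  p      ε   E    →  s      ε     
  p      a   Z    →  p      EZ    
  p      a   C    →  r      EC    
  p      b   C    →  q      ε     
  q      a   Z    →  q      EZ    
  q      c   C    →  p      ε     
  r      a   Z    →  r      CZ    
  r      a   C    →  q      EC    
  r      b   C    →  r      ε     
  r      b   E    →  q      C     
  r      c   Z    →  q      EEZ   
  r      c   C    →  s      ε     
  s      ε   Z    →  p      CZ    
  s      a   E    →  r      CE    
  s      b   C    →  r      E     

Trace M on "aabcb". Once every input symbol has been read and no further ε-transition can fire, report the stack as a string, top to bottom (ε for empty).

Z

(p, aabcb, Z)
  read a, top Z: go to p, push EZ → (p, abcb, EZ)
  ε-move, top E: go to s, push ε → (s, abcb, Z)
  ε-move, top Z: go to p, push CZ → (p, abcb, CZ)
  read a, top C: go to r, push EC → (r, bcb, ECZ)
  read b, top E: go to q, push C → (q, cb, CCZ)
  read c, top C: go to p, push ε → (p, b, CZ)
  read b, top C: go to q, push ε → (q, ε, Z)
All input consumed in state q with stack Z.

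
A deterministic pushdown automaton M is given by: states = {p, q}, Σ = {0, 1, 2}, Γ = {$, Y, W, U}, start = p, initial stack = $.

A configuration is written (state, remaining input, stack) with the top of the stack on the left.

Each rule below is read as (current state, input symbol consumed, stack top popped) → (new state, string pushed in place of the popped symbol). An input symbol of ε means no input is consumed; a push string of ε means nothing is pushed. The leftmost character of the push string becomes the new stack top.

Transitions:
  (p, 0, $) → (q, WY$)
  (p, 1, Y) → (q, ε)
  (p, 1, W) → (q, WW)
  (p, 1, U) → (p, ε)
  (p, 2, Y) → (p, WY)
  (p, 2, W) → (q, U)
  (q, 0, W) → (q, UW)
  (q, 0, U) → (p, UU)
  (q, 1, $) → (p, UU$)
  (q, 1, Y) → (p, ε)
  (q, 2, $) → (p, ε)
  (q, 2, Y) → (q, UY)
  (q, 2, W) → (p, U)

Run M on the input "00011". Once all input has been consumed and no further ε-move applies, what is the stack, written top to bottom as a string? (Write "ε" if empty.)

WY$

(p, 00011, $)
  read 0, top $: go to q, push WY$ → (q, 0011, WY$)
  read 0, top W: go to q, push UW → (q, 011, UWY$)
  read 0, top U: go to p, push UU → (p, 11, UUWY$)
  read 1, top U: go to p, push ε → (p, 1, UWY$)
  read 1, top U: go to p, push ε → (p, ε, WY$)
All input consumed in state p with stack WY$.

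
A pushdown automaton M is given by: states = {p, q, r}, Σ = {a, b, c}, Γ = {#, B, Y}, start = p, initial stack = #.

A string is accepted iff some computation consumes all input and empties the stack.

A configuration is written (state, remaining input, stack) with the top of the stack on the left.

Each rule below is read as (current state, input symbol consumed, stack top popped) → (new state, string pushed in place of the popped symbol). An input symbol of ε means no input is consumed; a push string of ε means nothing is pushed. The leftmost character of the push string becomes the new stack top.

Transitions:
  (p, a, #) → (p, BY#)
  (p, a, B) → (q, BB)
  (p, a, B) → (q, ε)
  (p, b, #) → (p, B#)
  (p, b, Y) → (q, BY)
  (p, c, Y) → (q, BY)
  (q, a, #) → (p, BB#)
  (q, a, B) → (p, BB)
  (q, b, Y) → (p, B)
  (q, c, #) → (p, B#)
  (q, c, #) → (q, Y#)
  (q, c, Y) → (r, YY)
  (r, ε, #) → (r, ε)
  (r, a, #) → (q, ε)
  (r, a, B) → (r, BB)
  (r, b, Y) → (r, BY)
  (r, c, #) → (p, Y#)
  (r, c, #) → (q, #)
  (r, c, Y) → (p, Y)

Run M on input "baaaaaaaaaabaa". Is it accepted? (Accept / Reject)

No computation consumes all input and empties the stack.

Reject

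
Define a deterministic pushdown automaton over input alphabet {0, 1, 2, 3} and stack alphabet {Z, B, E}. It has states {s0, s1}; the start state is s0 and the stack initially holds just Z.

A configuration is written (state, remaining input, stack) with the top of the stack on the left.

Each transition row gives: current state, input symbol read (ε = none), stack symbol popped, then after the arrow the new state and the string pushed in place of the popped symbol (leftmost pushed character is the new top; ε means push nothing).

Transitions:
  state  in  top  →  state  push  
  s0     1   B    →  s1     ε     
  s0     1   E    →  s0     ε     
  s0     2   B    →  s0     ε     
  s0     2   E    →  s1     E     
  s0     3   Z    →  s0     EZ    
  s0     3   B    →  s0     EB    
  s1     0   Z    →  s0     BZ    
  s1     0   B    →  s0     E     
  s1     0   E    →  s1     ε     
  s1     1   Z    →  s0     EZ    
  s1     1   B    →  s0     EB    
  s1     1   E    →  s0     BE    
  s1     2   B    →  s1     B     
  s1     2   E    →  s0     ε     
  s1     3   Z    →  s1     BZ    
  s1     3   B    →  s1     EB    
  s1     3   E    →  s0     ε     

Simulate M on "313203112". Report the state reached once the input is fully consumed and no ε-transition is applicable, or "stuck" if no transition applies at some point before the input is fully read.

(s0, 313203112, Z)
  read 3, top Z: go to s0, push EZ → (s0, 13203112, EZ)
  read 1, top E: go to s0, push ε → (s0, 3203112, Z)
  read 3, top Z: go to s0, push EZ → (s0, 203112, EZ)
  read 2, top E: go to s1, push E → (s1, 03112, EZ)
  read 0, top E: go to s1, push ε → (s1, 3112, Z)
  read 3, top Z: go to s1, push BZ → (s1, 112, BZ)
  read 1, top B: go to s0, push EB → (s0, 12, EBZ)
  read 1, top E: go to s0, push ε → (s0, 2, BZ)
  read 2, top B: go to s0, push ε → (s0, ε, Z)
All input consumed; M is in state s0.

s0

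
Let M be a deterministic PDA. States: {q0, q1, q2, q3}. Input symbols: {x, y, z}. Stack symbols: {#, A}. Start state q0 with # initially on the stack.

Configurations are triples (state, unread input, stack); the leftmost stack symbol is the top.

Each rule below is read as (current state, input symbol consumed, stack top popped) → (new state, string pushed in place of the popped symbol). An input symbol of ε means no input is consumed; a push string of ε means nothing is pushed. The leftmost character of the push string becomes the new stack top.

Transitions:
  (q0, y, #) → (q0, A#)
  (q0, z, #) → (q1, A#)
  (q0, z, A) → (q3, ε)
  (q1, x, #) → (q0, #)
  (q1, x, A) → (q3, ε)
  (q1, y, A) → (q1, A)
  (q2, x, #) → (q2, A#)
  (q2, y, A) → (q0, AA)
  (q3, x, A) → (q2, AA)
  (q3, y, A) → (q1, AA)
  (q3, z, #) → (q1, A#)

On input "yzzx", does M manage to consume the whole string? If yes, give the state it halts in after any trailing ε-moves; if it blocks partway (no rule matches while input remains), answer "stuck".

q3

(q0, yzzx, #) ⊢ (q0, zzx, A#) ⊢ (q3, zx, #) ⊢ (q1, x, A#) ⊢ (q3, ε, #)
All input consumed; M is in state q3.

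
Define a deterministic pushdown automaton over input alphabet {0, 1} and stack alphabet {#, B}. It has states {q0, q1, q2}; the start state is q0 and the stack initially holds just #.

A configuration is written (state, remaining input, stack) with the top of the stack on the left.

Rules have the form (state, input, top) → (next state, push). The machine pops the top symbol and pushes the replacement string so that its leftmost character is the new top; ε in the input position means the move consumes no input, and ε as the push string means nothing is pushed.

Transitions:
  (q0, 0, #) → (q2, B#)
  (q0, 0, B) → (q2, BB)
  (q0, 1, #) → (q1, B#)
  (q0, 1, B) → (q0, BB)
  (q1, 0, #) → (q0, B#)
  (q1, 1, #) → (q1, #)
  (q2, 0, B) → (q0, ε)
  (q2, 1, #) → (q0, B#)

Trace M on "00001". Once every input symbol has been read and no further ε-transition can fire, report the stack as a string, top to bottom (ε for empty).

(q0, 00001, #) ⊢ (q2, 0001, B#) ⊢ (q0, 001, #) ⊢ (q2, 01, B#) ⊢ (q0, 1, #) ⊢ (q1, ε, B#)
All input consumed in state q1 with stack B#.

B#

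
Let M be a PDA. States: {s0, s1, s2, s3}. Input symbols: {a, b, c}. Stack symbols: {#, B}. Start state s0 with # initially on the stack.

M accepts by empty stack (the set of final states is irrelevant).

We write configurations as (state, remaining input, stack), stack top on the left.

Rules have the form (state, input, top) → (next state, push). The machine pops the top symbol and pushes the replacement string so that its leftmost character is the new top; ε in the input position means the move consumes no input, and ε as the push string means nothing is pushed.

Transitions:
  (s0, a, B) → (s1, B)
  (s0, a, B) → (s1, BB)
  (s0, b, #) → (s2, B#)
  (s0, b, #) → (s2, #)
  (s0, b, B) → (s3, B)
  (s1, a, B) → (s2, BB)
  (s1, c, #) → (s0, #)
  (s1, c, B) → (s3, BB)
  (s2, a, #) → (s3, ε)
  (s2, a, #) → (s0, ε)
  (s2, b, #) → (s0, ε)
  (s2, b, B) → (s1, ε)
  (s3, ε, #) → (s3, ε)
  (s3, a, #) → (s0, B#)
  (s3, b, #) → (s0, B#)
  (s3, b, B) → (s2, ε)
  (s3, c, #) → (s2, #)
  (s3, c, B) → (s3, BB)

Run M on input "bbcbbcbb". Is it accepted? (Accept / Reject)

Accept

One accepting computation: (s0, bbcbbcbb, #) ⊢ (s2, bcbbcbb, B#) ⊢ (s1, cbbcbb, #) ⊢ (s0, bbcbb, #) ⊢ (s2, bcbb, B#) ⊢ (s1, cbb, #) ⊢ (s0, bb, #) ⊢ (s2, b, #) ⊢ (s0, ε, ε)
All input consumed and the stack is empty.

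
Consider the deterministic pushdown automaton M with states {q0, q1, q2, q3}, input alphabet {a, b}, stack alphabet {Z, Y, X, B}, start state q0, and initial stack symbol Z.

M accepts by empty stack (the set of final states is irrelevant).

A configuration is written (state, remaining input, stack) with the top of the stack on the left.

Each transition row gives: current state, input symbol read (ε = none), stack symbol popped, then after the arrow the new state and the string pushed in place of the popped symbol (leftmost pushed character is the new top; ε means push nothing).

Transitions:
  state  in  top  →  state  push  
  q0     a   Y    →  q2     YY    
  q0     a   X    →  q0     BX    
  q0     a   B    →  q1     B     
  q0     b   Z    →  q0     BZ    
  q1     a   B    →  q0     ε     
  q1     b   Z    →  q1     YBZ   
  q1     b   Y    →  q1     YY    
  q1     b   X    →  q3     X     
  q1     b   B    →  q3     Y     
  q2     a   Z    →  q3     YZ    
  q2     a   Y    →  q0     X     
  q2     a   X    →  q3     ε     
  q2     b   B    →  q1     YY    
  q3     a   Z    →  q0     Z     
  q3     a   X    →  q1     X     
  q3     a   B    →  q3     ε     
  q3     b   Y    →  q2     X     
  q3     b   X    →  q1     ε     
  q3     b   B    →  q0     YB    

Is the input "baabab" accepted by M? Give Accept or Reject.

(q0, baabab, Z)
  read b, top Z: go to q0, push BZ → (q0, aabab, BZ)
  read a, top B: go to q1, push B → (q1, abab, BZ)
  read a, top B: go to q0, push ε → (q0, bab, Z)
  read b, top Z: go to q0, push BZ → (q0, ab, BZ)
  read a, top B: go to q1, push B → (q1, b, BZ)
  read b, top B: go to q3, push Y → (q3, ε, YZ)
All input consumed; stack is YZ, not empty, and no further ε-move applies.

Reject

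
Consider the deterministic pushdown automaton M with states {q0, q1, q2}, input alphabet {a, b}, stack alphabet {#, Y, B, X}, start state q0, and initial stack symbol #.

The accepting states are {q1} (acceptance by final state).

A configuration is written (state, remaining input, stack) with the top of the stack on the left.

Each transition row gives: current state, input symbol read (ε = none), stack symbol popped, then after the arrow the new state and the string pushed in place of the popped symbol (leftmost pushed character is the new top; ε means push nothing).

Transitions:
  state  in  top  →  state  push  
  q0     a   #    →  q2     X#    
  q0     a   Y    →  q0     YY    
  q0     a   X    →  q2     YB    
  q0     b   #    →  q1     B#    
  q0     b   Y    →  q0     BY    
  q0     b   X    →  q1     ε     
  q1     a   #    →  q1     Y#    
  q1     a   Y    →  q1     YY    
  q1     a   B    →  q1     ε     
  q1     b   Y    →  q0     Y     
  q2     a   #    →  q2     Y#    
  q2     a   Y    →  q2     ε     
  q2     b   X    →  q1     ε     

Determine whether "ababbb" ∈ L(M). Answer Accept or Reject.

Reject

(q0, ababbb, #)
  read a, top #: go to q2, push X# → (q2, babbb, X#)
  read b, top X: go to q1, push ε → (q1, abbb, #)
  read a, top #: go to q1, push Y# → (q1, bbb, Y#)
  read b, top Y: go to q0, push Y → (q0, bb, Y#)
  read b, top Y: go to q0, push BY → (q0, b, BY#)
No transition applies at (q0, b, BY#); input not fully consumed.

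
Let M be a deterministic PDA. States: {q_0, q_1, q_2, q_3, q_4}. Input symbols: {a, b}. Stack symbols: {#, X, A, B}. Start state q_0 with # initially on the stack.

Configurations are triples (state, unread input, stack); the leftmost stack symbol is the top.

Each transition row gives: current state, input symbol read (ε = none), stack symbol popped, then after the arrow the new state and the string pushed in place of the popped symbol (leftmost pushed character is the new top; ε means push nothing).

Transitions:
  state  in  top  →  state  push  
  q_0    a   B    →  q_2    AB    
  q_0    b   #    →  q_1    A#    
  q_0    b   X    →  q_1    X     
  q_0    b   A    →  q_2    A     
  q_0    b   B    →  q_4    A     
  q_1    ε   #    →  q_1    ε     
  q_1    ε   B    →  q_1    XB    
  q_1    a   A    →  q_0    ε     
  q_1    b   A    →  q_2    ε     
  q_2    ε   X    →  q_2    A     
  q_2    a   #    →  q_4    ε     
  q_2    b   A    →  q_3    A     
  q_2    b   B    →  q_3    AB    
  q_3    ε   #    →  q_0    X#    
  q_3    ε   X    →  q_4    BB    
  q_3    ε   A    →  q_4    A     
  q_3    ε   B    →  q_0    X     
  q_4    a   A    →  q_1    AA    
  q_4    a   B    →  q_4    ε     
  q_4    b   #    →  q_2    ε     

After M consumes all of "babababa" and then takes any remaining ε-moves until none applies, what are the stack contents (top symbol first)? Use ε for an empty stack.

(q_0, babababa, #)
  read b, top #: go to q_1, push A# → (q_1, abababa, A#)
  read a, top A: go to q_0, push ε → (q_0, bababa, #)
  read b, top #: go to q_1, push A# → (q_1, ababa, A#)
  read a, top A: go to q_0, push ε → (q_0, baba, #)
  read b, top #: go to q_1, push A# → (q_1, aba, A#)
  read a, top A: go to q_0, push ε → (q_0, ba, #)
  read b, top #: go to q_1, push A# → (q_1, a, A#)
  read a, top A: go to q_0, push ε → (q_0, ε, #)
All input consumed in state q_0 with stack #.

#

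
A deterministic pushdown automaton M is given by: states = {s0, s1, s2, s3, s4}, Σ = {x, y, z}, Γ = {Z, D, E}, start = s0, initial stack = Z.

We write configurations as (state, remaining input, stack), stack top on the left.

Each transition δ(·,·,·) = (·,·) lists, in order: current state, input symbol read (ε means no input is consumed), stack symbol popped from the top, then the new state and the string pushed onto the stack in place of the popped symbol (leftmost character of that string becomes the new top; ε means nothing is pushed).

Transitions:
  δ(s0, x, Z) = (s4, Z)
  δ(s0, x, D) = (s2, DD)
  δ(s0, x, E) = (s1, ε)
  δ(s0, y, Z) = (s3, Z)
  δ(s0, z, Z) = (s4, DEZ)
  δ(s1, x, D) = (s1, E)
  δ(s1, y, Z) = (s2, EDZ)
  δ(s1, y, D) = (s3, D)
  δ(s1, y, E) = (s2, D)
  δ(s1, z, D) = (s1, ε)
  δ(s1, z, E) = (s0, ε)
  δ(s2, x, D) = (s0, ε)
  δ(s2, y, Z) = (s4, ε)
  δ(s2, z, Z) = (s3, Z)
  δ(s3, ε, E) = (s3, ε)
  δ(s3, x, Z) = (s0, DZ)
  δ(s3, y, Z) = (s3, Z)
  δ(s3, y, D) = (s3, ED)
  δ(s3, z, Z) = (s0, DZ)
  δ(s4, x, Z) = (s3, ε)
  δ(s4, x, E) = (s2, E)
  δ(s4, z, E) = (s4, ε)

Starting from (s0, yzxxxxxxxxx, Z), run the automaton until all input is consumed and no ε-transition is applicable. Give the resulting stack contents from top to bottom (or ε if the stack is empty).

DDZ

(s0, yzxxxxxxxxx, Z)
  read y, top Z: go to s3, push Z → (s3, zxxxxxxxxx, Z)
  read z, top Z: go to s0, push DZ → (s0, xxxxxxxxx, DZ)
  read x, top D: go to s2, push DD → (s2, xxxxxxxx, DDZ)
  read x, top D: go to s0, push ε → (s0, xxxxxxx, DZ)
  read x, top D: go to s2, push DD → (s2, xxxxxx, DDZ)
  read x, top D: go to s0, push ε → (s0, xxxxx, DZ)
  read x, top D: go to s2, push DD → (s2, xxxx, DDZ)
  read x, top D: go to s0, push ε → (s0, xxx, DZ)
  read x, top D: go to s2, push DD → (s2, xx, DDZ)
  read x, top D: go to s0, push ε → (s0, x, DZ)
  read x, top D: go to s2, push DD → (s2, ε, DDZ)
All input consumed in state s2 with stack DDZ.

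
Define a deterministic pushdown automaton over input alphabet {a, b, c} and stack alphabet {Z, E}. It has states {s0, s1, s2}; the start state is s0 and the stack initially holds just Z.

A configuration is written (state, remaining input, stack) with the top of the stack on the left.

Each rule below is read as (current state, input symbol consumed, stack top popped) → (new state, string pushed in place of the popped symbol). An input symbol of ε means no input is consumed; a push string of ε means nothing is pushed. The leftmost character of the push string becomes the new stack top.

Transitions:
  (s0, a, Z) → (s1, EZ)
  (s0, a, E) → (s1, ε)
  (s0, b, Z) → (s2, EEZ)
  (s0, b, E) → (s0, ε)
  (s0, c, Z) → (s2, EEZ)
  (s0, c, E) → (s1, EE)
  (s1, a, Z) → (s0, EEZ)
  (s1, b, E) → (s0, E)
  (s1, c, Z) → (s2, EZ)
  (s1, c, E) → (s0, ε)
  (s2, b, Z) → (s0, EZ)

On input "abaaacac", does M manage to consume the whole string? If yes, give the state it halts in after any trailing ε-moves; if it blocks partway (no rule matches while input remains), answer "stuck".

(s0, abaaacac, Z)
  read a, top Z: go to s1, push EZ → (s1, baaacac, EZ)
  read b, top E: go to s0, push E → (s0, aaacac, EZ)
  read a, top E: go to s1, push ε → (s1, aacac, Z)
  read a, top Z: go to s0, push EEZ → (s0, acac, EEZ)
  read a, top E: go to s1, push ε → (s1, cac, EZ)
  read c, top E: go to s0, push ε → (s0, ac, Z)
  read a, top Z: go to s1, push EZ → (s1, c, EZ)
  read c, top E: go to s0, push ε → (s0, ε, Z)
All input consumed; M is in state s0.

s0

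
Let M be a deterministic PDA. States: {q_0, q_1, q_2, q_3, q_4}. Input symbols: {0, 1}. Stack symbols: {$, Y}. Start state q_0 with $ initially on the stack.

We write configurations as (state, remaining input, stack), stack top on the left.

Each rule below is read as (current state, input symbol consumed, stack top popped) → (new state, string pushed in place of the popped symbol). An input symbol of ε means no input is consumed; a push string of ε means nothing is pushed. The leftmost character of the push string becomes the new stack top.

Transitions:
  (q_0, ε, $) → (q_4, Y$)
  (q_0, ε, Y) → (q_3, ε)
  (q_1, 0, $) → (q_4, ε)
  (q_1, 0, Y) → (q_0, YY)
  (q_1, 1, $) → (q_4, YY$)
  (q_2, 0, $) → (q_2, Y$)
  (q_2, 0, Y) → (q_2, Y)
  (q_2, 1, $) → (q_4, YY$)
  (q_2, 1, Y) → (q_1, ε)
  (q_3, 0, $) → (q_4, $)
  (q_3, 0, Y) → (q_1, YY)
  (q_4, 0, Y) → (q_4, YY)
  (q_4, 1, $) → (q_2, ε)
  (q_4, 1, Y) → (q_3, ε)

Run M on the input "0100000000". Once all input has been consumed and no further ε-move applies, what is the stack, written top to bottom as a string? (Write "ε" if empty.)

(q_0, 0100000000, $)
  ε-move, top $: go to q_4, push Y$ → (q_4, 0100000000, Y$)
  read 0, top Y: go to q_4, push YY → (q_4, 100000000, YY$)
  read 1, top Y: go to q_3, push ε → (q_3, 00000000, Y$)
  read 0, top Y: go to q_1, push YY → (q_1, 0000000, YY$)
  read 0, top Y: go to q_0, push YY → (q_0, 000000, YYY$)
  ε-move, top Y: go to q_3, push ε → (q_3, 000000, YY$)
  read 0, top Y: go to q_1, push YY → (q_1, 00000, YYY$)
  read 0, top Y: go to q_0, push YY → (q_0, 0000, YYYY$)
  ε-move, top Y: go to q_3, push ε → (q_3, 0000, YYY$)
  read 0, top Y: go to q_1, push YY → (q_1, 000, YYYY$)
  read 0, top Y: go to q_0, push YY → (q_0, 00, YYYYY$)
  ε-move, top Y: go to q_3, push ε → (q_3, 00, YYYY$)
  read 0, top Y: go to q_1, push YY → (q_1, 0, YYYYY$)
  read 0, top Y: go to q_0, push YY → (q_0, ε, YYYYYY$)
  ε-move, top Y: go to q_3, push ε → (q_3, ε, YYYYY$)
All input consumed in state q_3 with stack YYYYY$.

YYYYY$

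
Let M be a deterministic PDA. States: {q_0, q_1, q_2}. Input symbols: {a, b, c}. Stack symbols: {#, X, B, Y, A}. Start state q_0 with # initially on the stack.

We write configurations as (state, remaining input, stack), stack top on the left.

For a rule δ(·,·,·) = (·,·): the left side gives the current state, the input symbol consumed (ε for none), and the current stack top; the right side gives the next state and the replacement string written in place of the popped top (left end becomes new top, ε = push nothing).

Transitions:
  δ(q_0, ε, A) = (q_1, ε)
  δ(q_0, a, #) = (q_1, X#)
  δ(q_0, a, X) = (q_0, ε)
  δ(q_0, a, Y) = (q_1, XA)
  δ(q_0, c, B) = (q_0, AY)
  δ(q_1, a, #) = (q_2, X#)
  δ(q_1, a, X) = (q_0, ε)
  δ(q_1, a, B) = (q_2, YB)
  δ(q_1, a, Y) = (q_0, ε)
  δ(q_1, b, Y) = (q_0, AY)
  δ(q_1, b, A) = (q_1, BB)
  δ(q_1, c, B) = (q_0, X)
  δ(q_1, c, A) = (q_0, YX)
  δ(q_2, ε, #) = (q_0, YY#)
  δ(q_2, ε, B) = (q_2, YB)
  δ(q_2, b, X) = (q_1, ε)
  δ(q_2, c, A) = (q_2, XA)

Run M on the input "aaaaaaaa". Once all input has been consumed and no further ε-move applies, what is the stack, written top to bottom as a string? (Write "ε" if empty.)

#

(q_0, aaaaaaaa, #)
  read a, top #: go to q_1, push X# → (q_1, aaaaaaa, X#)
  read a, top X: go to q_0, push ε → (q_0, aaaaaa, #)
  read a, top #: go to q_1, push X# → (q_1, aaaaa, X#)
  read a, top X: go to q_0, push ε → (q_0, aaaa, #)
  read a, top #: go to q_1, push X# → (q_1, aaa, X#)
  read a, top X: go to q_0, push ε → (q_0, aa, #)
  read a, top #: go to q_1, push X# → (q_1, a, X#)
  read a, top X: go to q_0, push ε → (q_0, ε, #)
All input consumed in state q_0 with stack #.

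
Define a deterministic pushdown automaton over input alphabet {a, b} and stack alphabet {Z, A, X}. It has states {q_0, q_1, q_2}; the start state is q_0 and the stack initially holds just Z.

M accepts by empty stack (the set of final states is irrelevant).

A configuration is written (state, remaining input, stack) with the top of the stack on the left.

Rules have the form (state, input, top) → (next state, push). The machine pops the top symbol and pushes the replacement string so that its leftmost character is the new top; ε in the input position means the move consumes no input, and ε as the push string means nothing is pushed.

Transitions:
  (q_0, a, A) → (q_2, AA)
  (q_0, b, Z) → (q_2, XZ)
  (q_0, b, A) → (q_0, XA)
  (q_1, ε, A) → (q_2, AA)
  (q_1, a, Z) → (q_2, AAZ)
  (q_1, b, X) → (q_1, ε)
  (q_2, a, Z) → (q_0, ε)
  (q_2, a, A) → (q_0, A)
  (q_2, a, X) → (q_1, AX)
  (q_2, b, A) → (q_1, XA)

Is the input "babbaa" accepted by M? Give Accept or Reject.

(q_0, babbaa, Z)
  read b, top Z: go to q_2, push XZ → (q_2, abbaa, XZ)
  read a, top X: go to q_1, push AX → (q_1, bbaa, AXZ)
  ε-move, top A: go to q_2, push AA → (q_2, bbaa, AAXZ)
  read b, top A: go to q_1, push XA → (q_1, baa, XAAXZ)
  read b, top X: go to q_1, push ε → (q_1, aa, AAXZ)
  ε-move, top A: go to q_2, push AA → (q_2, aa, AAAXZ)
  read a, top A: go to q_0, push A → (q_0, a, AAAXZ)
  read a, top A: go to q_2, push AA → (q_2, ε, AAAAXZ)
All input consumed; stack is AAAAXZ, not empty, and no further ε-move applies.

Reject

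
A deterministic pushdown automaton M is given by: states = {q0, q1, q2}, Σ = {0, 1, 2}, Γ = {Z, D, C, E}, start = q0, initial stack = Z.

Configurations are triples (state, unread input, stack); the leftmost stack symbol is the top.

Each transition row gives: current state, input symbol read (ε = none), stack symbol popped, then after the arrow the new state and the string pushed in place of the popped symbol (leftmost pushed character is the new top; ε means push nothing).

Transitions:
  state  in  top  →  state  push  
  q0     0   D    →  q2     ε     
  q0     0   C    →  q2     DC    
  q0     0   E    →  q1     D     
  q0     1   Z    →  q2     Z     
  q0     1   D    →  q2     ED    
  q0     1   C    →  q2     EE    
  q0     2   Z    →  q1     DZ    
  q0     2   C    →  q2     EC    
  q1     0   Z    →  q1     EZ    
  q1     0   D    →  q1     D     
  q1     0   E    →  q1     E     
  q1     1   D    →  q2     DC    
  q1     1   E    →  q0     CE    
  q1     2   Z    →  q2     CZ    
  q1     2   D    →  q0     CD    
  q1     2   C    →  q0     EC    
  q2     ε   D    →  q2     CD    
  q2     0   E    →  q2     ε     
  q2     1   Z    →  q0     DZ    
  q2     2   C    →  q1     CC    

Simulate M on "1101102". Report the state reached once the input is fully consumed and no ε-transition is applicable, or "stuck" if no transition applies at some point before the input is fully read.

(q0, 1101102, Z)
  read 1, top Z: go to q2, push Z → (q2, 101102, Z)
  read 1, top Z: go to q0, push DZ → (q0, 01102, DZ)
  read 0, top D: go to q2, push ε → (q2, 1102, Z)
  read 1, top Z: go to q0, push DZ → (q0, 102, DZ)
  read 1, top D: go to q2, push ED → (q2, 02, EDZ)
  read 0, top E: go to q2, push ε → (q2, 2, DZ)
  ε-move, top D: go to q2, push CD → (q2, 2, CDZ)
  read 2, top C: go to q1, push CC → (q1, ε, CCDZ)
All input consumed; M is in state q1.

q1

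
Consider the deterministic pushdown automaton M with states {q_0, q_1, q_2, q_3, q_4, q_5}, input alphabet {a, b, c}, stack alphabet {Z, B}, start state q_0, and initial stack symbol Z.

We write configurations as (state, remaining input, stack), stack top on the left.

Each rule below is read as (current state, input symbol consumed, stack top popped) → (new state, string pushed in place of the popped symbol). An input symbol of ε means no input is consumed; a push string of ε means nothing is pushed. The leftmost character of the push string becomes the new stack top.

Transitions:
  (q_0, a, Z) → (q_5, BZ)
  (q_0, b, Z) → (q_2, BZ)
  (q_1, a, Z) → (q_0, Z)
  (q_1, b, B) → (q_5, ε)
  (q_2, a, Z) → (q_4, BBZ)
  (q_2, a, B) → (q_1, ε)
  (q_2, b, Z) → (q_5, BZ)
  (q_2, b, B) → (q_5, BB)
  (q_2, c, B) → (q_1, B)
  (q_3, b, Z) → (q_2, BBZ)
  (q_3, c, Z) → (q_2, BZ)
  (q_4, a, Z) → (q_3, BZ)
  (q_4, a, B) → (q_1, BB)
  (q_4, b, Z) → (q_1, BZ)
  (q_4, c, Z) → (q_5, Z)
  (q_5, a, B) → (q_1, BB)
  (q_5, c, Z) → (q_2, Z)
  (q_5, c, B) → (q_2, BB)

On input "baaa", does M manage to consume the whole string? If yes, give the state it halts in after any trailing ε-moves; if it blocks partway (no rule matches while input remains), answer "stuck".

(q_0, baaa, Z)
  read b, top Z: go to q_2, push BZ → (q_2, aaa, BZ)
  read a, top B: go to q_1, push ε → (q_1, aa, Z)
  read a, top Z: go to q_0, push Z → (q_0, a, Z)
  read a, top Z: go to q_5, push BZ → (q_5, ε, BZ)
All input consumed; M is in state q_5.

q_5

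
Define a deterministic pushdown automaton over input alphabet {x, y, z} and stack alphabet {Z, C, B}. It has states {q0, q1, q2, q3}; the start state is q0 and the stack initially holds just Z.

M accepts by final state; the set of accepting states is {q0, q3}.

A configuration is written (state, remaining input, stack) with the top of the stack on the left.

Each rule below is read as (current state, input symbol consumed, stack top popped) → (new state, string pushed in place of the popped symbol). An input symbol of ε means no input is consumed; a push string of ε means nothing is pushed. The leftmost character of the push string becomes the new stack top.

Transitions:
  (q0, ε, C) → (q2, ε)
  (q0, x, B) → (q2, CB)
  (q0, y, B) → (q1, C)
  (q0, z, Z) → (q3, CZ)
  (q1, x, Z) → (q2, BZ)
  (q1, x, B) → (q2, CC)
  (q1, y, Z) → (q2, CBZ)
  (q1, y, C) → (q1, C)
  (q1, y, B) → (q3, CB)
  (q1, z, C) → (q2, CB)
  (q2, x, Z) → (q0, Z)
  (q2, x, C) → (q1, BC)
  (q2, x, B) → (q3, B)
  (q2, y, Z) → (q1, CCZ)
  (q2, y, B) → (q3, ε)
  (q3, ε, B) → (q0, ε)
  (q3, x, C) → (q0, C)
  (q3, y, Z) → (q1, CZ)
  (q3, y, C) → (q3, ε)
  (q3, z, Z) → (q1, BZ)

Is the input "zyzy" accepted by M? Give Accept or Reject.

Accept

(q0, zyzy, Z) ⊢ (q3, yzy, CZ) ⊢ (q3, zy, Z) ⊢ (q1, y, BZ) ⊢ (q3, ε, CBZ)
All input consumed; state q3 ∈ F.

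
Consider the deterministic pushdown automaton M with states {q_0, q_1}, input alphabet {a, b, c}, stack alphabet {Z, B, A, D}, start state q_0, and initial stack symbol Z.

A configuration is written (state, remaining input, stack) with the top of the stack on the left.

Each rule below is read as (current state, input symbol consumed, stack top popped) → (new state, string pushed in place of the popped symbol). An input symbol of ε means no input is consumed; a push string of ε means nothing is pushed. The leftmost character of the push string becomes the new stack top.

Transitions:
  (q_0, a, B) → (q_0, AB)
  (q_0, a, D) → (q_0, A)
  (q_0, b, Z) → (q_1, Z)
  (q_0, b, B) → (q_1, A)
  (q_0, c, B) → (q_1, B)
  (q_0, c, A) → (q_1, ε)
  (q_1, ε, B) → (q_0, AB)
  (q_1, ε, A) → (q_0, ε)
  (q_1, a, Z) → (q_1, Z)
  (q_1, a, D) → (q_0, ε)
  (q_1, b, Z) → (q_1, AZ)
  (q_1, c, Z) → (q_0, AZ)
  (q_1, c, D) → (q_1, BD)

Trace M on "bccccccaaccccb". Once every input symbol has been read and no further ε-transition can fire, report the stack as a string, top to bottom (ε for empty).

(q_0, bccccccaaccccb, Z) ⊢ (q_1, ccccccaaccccb, Z) ⊢ (q_0, cccccaaccccb, AZ) ⊢ (q_1, ccccaaccccb, Z) ⊢ (q_0, cccaaccccb, AZ) ⊢ (q_1, ccaaccccb, Z) ⊢ (q_0, caaccccb, AZ) ⊢ (q_1, aaccccb, Z) ⊢ (q_1, accccb, Z) ⊢ (q_1, ccccb, Z) ⊢ (q_0, cccb, AZ) ⊢ (q_1, ccb, Z) ⊢ (q_0, cb, AZ) ⊢ (q_1, b, Z) ⊢ (q_1, ε, AZ) ⊢ (q_0, ε, Z)
All input consumed in state q_0 with stack Z.

Z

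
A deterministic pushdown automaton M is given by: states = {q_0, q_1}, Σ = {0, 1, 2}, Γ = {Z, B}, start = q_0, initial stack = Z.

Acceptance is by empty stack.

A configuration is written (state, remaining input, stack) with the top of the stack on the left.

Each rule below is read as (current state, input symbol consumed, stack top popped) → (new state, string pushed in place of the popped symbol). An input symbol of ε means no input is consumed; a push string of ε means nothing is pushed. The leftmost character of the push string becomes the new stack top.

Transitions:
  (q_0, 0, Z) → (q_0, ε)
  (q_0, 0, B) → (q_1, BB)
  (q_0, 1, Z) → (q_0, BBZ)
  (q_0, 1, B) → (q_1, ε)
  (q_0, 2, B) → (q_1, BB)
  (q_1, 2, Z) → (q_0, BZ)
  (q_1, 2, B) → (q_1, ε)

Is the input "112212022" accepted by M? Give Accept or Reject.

Reject

(q_0, 112212022, Z) ⊢ (q_0, 12212022, BBZ) ⊢ (q_1, 2212022, BZ) ⊢ (q_1, 212022, Z) ⊢ (q_0, 12022, BZ) ⊢ (q_1, 2022, Z) ⊢ (q_0, 022, BZ) ⊢ (q_1, 22, BBZ) ⊢ (q_1, 2, BZ) ⊢ (q_1, ε, Z)
All input consumed; stack is Z, not empty, and no further ε-move applies.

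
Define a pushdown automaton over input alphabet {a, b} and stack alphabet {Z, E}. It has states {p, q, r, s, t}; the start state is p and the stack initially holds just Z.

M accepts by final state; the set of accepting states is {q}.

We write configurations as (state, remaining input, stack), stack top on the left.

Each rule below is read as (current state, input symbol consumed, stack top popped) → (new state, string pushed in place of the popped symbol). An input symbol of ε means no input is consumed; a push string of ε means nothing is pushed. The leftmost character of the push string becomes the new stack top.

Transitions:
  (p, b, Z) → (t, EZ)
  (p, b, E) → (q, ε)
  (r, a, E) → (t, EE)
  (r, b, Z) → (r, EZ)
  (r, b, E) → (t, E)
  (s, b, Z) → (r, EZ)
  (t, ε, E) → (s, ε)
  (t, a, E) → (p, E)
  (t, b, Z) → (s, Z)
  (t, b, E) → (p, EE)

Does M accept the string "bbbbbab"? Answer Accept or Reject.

Accept

One accepting computation: (p, bbbbbab, Z) ⊢ (t, bbbbab, EZ) ⊢ (s, bbbbab, Z) ⊢ (r, bbbab, EZ) ⊢ (t, bbab, EZ) ⊢ (s, bbab, Z) ⊢ (r, bab, EZ) ⊢ (t, ab, EZ) ⊢ (p, b, EZ) ⊢ (q, ε, Z)
All input consumed and state q ∈ F.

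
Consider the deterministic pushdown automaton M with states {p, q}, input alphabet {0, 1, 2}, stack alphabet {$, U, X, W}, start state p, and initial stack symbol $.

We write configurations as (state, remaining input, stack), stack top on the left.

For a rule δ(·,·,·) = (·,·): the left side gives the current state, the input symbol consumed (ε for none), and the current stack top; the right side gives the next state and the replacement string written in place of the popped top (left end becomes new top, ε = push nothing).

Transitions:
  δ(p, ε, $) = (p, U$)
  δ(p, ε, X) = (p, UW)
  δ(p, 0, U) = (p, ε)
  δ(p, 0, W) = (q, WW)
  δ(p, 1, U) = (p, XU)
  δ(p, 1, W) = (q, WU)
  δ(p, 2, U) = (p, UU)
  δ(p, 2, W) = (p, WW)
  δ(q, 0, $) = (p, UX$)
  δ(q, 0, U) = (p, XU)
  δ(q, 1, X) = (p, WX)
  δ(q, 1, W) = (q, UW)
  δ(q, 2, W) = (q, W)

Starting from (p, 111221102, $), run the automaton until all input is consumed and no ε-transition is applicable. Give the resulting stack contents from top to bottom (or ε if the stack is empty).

(p, 111221102, $) ⊢ (p, 111221102, U$) ⊢ (p, 11221102, XU$) ⊢ (p, 11221102, UWU$) ⊢ (p, 1221102, XUWU$) ⊢ (p, 1221102, UWUWU$) ⊢ (p, 221102, XUWUWU$) ⊢ (p, 221102, UWUWUWU$) ⊢ (p, 21102, UUWUWUWU$) ⊢ (p, 1102, UUUWUWUWU$) ⊢ (p, 102, XUUUWUWUWU$) ⊢ (p, 102, UWUUUWUWUWU$) ⊢ (p, 02, XUWUUUWUWUWU$) ⊢ (p, 02, UWUWUUUWUWUWU$) ⊢ (p, 2, WUWUUUWUWUWU$) ⊢ (p, ε, WWUWUUUWUWUWU$)
All input consumed in state p with stack WWUWUUUWUWUWU$.

WWUWUUUWUWUWU$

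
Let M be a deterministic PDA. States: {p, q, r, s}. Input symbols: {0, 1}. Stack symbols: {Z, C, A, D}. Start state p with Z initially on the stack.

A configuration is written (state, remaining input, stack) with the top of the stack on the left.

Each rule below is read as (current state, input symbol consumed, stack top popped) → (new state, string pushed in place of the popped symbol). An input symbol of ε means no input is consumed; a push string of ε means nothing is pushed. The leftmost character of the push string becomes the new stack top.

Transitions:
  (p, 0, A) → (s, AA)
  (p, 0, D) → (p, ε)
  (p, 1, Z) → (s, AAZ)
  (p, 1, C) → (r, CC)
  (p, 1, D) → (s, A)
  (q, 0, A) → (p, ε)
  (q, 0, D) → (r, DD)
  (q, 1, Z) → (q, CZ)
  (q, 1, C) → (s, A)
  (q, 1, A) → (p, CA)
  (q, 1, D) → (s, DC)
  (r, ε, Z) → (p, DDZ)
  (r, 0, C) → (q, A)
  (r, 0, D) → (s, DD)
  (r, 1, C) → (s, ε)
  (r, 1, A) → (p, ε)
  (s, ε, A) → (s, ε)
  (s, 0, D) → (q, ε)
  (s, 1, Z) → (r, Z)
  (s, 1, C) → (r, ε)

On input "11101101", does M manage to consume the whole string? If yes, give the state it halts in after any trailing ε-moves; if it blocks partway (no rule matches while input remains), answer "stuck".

(p, 11101101, Z) ⊢ (s, 1101101, AAZ) ⊢ (s, 1101101, AZ) ⊢ (s, 1101101, Z) ⊢ (r, 101101, Z) ⊢ (p, 101101, DDZ) ⊢ (s, 01101, ADZ) ⊢ (s, 01101, DZ) ⊢ (q, 1101, Z) ⊢ (q, 101, CZ) ⊢ (s, 01, AZ) ⊢ (s, 01, Z)
No transition for (s, 0, top Z); M blocks with input 01 remaining.

stuck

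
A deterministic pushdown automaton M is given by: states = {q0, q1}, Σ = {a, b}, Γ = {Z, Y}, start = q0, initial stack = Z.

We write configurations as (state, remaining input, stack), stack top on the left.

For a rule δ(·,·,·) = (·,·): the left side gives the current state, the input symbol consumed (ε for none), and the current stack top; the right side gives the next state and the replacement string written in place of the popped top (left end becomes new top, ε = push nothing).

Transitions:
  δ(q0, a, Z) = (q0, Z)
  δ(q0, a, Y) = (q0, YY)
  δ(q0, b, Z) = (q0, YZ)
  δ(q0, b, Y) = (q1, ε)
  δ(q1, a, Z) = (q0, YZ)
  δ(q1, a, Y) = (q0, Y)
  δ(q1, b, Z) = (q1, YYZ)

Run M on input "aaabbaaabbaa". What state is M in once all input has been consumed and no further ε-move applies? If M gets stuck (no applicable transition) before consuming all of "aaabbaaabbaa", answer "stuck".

stuck

(q0, aaabbaaabbaa, Z)
  read a, top Z: go to q0, push Z → (q0, aabbaaabbaa, Z)
  read a, top Z: go to q0, push Z → (q0, abbaaabbaa, Z)
  read a, top Z: go to q0, push Z → (q0, bbaaabbaa, Z)
  read b, top Z: go to q0, push YZ → (q0, baaabbaa, YZ)
  read b, top Y: go to q1, push ε → (q1, aaabbaa, Z)
  read a, top Z: go to q0, push YZ → (q0, aabbaa, YZ)
  read a, top Y: go to q0, push YY → (q0, abbaa, YYZ)
  read a, top Y: go to q0, push YY → (q0, bbaa, YYYZ)
  read b, top Y: go to q1, push ε → (q1, baa, YYZ)
No transition for (q1, b, top Y); M blocks with input baa remaining.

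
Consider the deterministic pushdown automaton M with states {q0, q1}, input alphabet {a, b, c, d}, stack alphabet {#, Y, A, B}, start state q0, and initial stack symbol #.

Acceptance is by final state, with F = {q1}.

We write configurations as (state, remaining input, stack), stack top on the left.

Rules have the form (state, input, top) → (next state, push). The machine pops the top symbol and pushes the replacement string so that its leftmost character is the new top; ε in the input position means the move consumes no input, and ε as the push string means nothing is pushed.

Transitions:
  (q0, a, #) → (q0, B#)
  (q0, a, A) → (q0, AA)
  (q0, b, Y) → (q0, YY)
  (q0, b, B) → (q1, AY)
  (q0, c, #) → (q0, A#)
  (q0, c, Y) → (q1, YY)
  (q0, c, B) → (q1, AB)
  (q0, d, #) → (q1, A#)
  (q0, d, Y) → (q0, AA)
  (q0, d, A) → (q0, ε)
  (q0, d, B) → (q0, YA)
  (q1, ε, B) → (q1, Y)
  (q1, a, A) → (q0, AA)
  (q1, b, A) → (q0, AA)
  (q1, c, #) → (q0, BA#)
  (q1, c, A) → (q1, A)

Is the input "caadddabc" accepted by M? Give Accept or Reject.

(q0, caadddabc, #) ⊢ (q0, aadddabc, A#) ⊢ (q0, adddabc, AA#) ⊢ (q0, dddabc, AAA#) ⊢ (q0, ddabc, AA#) ⊢ (q0, dabc, A#) ⊢ (q0, abc, #) ⊢ (q0, bc, B#) ⊢ (q1, c, AY#) ⊢ (q1, ε, AY#)
All input consumed; state q1 ∈ F.

Accept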